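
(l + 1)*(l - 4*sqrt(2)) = l^2 - 4*sqrt(2)*l + l - 4*sqrt(2)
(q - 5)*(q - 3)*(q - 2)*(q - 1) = q^4 - 11*q^3 + 41*q^2 - 61*q + 30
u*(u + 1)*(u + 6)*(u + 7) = u^4 + 14*u^3 + 55*u^2 + 42*u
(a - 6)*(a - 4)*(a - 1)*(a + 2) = a^4 - 9*a^3 + 12*a^2 + 44*a - 48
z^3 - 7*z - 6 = (z - 3)*(z + 1)*(z + 2)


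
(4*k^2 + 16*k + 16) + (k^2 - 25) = 5*k^2 + 16*k - 9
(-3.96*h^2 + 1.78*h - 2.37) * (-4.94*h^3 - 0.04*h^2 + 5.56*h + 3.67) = 19.5624*h^5 - 8.6348*h^4 - 10.381*h^3 - 4.5416*h^2 - 6.6446*h - 8.6979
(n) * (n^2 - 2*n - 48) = n^3 - 2*n^2 - 48*n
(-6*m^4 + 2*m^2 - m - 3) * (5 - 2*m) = 12*m^5 - 30*m^4 - 4*m^3 + 12*m^2 + m - 15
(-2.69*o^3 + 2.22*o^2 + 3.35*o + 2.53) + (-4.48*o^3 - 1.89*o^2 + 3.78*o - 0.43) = -7.17*o^3 + 0.33*o^2 + 7.13*o + 2.1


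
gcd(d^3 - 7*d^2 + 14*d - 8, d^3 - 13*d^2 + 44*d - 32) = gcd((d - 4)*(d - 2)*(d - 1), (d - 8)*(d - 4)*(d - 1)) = d^2 - 5*d + 4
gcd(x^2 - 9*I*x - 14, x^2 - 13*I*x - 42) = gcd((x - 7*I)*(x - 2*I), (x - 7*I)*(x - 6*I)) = x - 7*I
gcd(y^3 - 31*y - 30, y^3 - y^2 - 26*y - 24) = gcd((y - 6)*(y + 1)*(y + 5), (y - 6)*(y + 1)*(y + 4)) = y^2 - 5*y - 6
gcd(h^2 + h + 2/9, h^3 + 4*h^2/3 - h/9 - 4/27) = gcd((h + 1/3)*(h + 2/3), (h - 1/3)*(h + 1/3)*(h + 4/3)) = h + 1/3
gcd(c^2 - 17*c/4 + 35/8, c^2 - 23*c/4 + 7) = c - 7/4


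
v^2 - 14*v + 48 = (v - 8)*(v - 6)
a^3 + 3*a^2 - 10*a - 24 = (a - 3)*(a + 2)*(a + 4)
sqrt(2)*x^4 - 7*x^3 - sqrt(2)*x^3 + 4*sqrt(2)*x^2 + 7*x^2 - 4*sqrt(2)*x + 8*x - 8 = (x - 1)*(x - 2*sqrt(2))^2*(sqrt(2)*x + 1)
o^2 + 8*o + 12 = (o + 2)*(o + 6)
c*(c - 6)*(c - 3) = c^3 - 9*c^2 + 18*c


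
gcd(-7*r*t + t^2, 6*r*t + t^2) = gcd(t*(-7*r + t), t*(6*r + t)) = t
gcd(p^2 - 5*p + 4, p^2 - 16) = p - 4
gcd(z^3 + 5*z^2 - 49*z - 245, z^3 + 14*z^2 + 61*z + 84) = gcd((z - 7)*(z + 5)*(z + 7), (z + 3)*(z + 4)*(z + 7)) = z + 7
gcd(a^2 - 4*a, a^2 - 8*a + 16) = a - 4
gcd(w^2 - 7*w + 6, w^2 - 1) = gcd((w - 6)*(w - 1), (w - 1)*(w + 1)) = w - 1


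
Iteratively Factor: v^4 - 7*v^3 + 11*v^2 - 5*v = (v - 5)*(v^3 - 2*v^2 + v) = v*(v - 5)*(v^2 - 2*v + 1) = v*(v - 5)*(v - 1)*(v - 1)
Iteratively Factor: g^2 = (g)*(g)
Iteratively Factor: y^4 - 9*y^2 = (y + 3)*(y^3 - 3*y^2) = y*(y + 3)*(y^2 - 3*y) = y^2*(y + 3)*(y - 3)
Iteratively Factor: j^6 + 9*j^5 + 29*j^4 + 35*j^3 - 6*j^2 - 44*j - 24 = (j + 1)*(j^5 + 8*j^4 + 21*j^3 + 14*j^2 - 20*j - 24) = (j + 1)*(j + 2)*(j^4 + 6*j^3 + 9*j^2 - 4*j - 12) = (j + 1)*(j + 2)*(j + 3)*(j^3 + 3*j^2 - 4) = (j + 1)*(j + 2)^2*(j + 3)*(j^2 + j - 2) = (j + 1)*(j + 2)^3*(j + 3)*(j - 1)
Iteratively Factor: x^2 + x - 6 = (x + 3)*(x - 2)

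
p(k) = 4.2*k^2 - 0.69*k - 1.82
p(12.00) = 594.70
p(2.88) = 31.03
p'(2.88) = 23.50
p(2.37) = 20.14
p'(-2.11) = -18.41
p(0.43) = -1.34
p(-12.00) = 611.26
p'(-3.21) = -27.65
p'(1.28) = 10.06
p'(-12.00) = -101.49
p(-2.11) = 18.33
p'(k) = 8.4*k - 0.69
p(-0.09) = -1.72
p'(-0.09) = -1.45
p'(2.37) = 19.22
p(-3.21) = 43.67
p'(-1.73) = -15.22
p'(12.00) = 100.11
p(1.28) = 4.18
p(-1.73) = 11.94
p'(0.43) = 2.92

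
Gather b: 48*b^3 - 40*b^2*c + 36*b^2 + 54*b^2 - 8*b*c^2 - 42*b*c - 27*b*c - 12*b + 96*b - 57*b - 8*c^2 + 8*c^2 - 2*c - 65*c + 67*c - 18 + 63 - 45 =48*b^3 + b^2*(90 - 40*c) + b*(-8*c^2 - 69*c + 27)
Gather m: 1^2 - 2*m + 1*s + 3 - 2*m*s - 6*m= m*(-2*s - 8) + s + 4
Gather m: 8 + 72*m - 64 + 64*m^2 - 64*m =64*m^2 + 8*m - 56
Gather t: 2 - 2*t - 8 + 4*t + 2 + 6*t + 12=8*t + 8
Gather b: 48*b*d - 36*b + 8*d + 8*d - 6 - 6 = b*(48*d - 36) + 16*d - 12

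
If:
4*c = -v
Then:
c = -v/4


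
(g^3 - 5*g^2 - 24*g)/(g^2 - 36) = g*(g^2 - 5*g - 24)/(g^2 - 36)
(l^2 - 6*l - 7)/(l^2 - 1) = (l - 7)/(l - 1)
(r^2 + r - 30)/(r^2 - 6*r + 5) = (r + 6)/(r - 1)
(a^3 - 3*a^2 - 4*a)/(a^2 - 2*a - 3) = a*(a - 4)/(a - 3)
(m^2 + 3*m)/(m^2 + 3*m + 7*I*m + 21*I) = m/(m + 7*I)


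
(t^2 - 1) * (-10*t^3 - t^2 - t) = -10*t^5 - t^4 + 9*t^3 + t^2 + t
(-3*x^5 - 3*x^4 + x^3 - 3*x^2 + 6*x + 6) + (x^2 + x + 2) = -3*x^5 - 3*x^4 + x^3 - 2*x^2 + 7*x + 8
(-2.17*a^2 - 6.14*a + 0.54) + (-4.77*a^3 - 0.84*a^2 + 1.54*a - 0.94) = -4.77*a^3 - 3.01*a^2 - 4.6*a - 0.4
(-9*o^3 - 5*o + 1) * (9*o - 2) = -81*o^4 + 18*o^3 - 45*o^2 + 19*o - 2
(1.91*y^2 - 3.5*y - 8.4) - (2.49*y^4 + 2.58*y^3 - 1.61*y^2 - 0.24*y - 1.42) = -2.49*y^4 - 2.58*y^3 + 3.52*y^2 - 3.26*y - 6.98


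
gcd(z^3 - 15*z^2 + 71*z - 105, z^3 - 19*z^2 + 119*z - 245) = z^2 - 12*z + 35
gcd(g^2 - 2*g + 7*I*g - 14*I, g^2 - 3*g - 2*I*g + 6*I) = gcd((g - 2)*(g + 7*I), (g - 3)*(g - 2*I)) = 1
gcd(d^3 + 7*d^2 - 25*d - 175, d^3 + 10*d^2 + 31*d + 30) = d + 5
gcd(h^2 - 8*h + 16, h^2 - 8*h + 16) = h^2 - 8*h + 16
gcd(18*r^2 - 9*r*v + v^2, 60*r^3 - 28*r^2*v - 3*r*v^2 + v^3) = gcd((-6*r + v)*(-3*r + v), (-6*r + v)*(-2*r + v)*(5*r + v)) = 6*r - v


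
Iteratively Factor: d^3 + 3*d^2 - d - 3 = (d - 1)*(d^2 + 4*d + 3) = (d - 1)*(d + 1)*(d + 3)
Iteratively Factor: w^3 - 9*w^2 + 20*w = (w - 4)*(w^2 - 5*w) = w*(w - 4)*(w - 5)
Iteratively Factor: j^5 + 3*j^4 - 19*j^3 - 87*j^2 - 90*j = (j)*(j^4 + 3*j^3 - 19*j^2 - 87*j - 90) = j*(j + 3)*(j^3 - 19*j - 30) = j*(j - 5)*(j + 3)*(j^2 + 5*j + 6) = j*(j - 5)*(j + 3)^2*(j + 2)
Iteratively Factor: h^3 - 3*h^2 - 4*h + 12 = (h - 3)*(h^2 - 4) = (h - 3)*(h + 2)*(h - 2)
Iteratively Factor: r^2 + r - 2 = (r - 1)*(r + 2)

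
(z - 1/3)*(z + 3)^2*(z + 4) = z^4 + 29*z^3/3 + 89*z^2/3 + 25*z - 12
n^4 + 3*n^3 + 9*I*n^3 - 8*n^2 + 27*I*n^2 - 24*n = n*(n + 3)*(n + I)*(n + 8*I)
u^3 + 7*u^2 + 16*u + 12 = (u + 2)^2*(u + 3)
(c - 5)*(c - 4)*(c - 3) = c^3 - 12*c^2 + 47*c - 60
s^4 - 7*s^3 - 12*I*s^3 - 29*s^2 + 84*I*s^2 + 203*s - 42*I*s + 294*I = (s - 7)*(s - 7*I)*(s - 6*I)*(s + I)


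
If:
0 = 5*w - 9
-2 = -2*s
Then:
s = 1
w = 9/5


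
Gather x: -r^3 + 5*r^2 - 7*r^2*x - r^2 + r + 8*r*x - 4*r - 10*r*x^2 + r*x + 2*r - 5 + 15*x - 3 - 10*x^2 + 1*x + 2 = -r^3 + 4*r^2 - r + x^2*(-10*r - 10) + x*(-7*r^2 + 9*r + 16) - 6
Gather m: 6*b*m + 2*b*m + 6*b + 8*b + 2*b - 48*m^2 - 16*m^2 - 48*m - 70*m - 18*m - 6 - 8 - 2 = 16*b - 64*m^2 + m*(8*b - 136) - 16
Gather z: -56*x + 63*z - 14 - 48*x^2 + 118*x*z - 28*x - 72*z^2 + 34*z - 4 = -48*x^2 - 84*x - 72*z^2 + z*(118*x + 97) - 18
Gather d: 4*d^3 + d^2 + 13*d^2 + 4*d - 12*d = 4*d^3 + 14*d^2 - 8*d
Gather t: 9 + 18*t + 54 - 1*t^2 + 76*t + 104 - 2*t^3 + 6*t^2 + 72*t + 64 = -2*t^3 + 5*t^2 + 166*t + 231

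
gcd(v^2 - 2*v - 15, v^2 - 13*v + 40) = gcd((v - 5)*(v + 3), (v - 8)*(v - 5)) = v - 5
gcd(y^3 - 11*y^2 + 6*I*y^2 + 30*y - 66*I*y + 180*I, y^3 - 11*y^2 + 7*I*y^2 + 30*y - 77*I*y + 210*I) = y^2 - 11*y + 30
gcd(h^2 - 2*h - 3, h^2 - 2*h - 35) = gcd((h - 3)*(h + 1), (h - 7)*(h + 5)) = 1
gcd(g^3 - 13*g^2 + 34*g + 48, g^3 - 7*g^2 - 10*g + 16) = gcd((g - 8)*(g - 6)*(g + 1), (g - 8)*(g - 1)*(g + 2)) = g - 8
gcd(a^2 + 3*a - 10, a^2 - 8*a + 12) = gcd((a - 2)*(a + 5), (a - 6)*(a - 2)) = a - 2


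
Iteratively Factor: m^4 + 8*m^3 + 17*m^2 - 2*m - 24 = (m + 4)*(m^3 + 4*m^2 + m - 6) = (m + 2)*(m + 4)*(m^2 + 2*m - 3) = (m - 1)*(m + 2)*(m + 4)*(m + 3)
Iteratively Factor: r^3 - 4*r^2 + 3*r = (r - 1)*(r^2 - 3*r) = (r - 3)*(r - 1)*(r)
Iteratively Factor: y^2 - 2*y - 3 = (y - 3)*(y + 1)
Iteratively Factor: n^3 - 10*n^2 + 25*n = (n - 5)*(n^2 - 5*n) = (n - 5)^2*(n)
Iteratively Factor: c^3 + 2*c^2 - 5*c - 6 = (c + 3)*(c^2 - c - 2) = (c - 2)*(c + 3)*(c + 1)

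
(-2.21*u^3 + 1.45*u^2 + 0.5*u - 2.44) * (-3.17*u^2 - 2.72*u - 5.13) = 7.0057*u^5 + 1.4147*u^4 + 5.8083*u^3 - 1.0637*u^2 + 4.0718*u + 12.5172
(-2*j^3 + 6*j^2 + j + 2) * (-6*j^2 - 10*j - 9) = 12*j^5 - 16*j^4 - 48*j^3 - 76*j^2 - 29*j - 18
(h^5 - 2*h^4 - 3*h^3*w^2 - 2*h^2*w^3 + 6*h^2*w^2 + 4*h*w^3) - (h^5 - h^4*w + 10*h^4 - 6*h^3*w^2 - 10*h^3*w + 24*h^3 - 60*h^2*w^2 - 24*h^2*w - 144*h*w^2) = h^4*w - 12*h^4 + 3*h^3*w^2 + 10*h^3*w - 24*h^3 - 2*h^2*w^3 + 66*h^2*w^2 + 24*h^2*w + 4*h*w^3 + 144*h*w^2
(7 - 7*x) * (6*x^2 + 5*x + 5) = -42*x^3 + 7*x^2 + 35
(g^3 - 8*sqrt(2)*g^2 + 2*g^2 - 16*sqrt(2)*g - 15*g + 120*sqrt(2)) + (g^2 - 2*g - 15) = g^3 - 8*sqrt(2)*g^2 + 3*g^2 - 16*sqrt(2)*g - 17*g - 15 + 120*sqrt(2)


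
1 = 1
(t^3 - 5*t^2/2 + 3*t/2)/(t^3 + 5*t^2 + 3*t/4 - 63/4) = 2*t*(t - 1)/(2*t^2 + 13*t + 21)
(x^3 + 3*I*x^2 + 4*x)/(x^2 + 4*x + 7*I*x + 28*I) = x*(x^2 + 3*I*x + 4)/(x^2 + x*(4 + 7*I) + 28*I)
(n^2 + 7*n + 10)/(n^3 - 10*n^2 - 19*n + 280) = (n + 2)/(n^2 - 15*n + 56)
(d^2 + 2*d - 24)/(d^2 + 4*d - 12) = (d - 4)/(d - 2)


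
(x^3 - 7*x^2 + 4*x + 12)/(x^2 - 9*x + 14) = (x^2 - 5*x - 6)/(x - 7)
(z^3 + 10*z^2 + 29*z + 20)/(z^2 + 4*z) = z + 6 + 5/z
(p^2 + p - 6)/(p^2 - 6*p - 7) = (-p^2 - p + 6)/(-p^2 + 6*p + 7)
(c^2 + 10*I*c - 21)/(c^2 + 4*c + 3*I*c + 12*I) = (c + 7*I)/(c + 4)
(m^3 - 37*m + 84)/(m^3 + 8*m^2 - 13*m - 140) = (m - 3)/(m + 5)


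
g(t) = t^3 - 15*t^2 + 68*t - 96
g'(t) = 3*t^2 - 30*t + 68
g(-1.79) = -271.52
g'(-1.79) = 131.31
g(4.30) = -1.44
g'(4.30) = -5.53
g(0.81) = -50.23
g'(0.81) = 45.67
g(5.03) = -6.21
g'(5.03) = -7.00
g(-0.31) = -118.55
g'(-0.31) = 77.59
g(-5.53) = -1099.87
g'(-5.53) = 325.64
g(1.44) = -26.20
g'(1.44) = 31.02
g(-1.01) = -181.01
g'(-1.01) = 101.36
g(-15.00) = -7866.00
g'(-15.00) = 1193.00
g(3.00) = 0.00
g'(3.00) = 5.00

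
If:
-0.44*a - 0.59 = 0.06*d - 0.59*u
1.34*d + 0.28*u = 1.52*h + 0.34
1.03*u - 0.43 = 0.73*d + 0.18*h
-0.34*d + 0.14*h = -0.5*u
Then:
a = -1.55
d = -0.69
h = -0.87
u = -0.23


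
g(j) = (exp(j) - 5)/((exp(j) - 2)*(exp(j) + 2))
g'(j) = -(exp(j) - 5)*exp(j)/((exp(j) - 2)*(exp(j) + 2)^2) - (exp(j) - 5)*exp(j)/((exp(j) - 2)^2*(exp(j) + 2)) + exp(j)/((exp(j) - 2)*(exp(j) + 2)) = (-exp(2*j) + 10*exp(j) - 4)*exp(j)/(exp(4*j) - 8*exp(2*j) + 16)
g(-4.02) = 1.25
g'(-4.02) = -0.00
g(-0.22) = 1.25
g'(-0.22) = 0.24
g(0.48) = 2.44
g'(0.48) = 8.01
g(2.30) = 0.05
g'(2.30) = -0.00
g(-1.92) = 1.22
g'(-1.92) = -0.02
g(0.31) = 1.70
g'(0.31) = 2.31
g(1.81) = 0.03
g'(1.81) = 0.11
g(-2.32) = 1.23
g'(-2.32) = -0.02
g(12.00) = 0.00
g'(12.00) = 0.00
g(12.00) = 0.00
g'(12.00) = 0.00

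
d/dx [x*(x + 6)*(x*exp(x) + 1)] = x^3*exp(x) + 9*x^2*exp(x) + 12*x*exp(x) + 2*x + 6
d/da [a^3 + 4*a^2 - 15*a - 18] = 3*a^2 + 8*a - 15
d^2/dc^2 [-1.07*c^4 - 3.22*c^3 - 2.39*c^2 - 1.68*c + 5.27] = -12.84*c^2 - 19.32*c - 4.78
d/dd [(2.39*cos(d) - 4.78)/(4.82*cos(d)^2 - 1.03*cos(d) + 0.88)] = (11.5198*cos(d)^2 - 46.0792*cos(d) + 2.8202)*sin(d)/(23.2324*cos(d)^4 - 9.9292*cos(d)^3 + 9.5441*cos(d)^2 - 1.8128*cos(d) + 0.7744)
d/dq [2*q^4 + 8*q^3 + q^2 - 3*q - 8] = 8*q^3 + 24*q^2 + 2*q - 3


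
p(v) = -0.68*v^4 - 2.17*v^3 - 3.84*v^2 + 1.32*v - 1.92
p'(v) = -2.72*v^3 - 6.51*v^2 - 7.68*v + 1.32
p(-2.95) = -35.02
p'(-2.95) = 37.15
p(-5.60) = -417.39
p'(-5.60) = 317.85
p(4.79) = -680.16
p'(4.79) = -483.77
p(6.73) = -2223.41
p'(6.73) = -1174.34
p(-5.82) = -492.08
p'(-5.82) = 361.72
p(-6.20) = -645.33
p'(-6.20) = 446.94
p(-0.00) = -1.92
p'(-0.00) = 1.32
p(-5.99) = -556.65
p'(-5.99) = 398.33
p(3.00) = -146.19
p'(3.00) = -153.75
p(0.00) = -1.92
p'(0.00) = 1.32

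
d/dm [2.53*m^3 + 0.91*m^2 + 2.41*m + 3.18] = 7.59*m^2 + 1.82*m + 2.41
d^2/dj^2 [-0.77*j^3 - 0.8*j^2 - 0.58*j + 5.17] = -4.62*j - 1.6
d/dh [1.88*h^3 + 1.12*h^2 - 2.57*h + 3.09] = 5.64*h^2 + 2.24*h - 2.57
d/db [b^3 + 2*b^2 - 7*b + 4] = 3*b^2 + 4*b - 7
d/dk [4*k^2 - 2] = 8*k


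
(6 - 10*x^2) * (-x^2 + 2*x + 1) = 10*x^4 - 20*x^3 - 16*x^2 + 12*x + 6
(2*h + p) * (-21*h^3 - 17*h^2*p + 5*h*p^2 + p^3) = -42*h^4 - 55*h^3*p - 7*h^2*p^2 + 7*h*p^3 + p^4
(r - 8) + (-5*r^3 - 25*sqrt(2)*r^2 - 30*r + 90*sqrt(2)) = -5*r^3 - 25*sqrt(2)*r^2 - 29*r - 8 + 90*sqrt(2)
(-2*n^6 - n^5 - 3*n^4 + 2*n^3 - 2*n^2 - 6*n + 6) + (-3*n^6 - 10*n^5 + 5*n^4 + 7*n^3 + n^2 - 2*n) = -5*n^6 - 11*n^5 + 2*n^4 + 9*n^3 - n^2 - 8*n + 6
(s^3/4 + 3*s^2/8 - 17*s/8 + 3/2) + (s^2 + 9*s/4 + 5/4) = s^3/4 + 11*s^2/8 + s/8 + 11/4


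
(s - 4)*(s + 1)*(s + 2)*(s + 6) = s^4 + 5*s^3 - 16*s^2 - 68*s - 48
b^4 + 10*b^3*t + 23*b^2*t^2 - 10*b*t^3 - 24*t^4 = (b - t)*(b + t)*(b + 4*t)*(b + 6*t)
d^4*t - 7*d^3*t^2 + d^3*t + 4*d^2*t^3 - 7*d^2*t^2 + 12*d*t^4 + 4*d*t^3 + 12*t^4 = (d - 6*t)*(d - 2*t)*(d + t)*(d*t + t)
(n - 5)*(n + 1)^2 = n^3 - 3*n^2 - 9*n - 5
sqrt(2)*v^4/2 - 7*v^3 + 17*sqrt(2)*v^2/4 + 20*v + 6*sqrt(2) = (v - 6*sqrt(2))*(v - 2*sqrt(2))*(v + sqrt(2)/2)*(sqrt(2)*v/2 + 1/2)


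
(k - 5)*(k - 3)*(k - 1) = k^3 - 9*k^2 + 23*k - 15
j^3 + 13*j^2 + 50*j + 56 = (j + 2)*(j + 4)*(j + 7)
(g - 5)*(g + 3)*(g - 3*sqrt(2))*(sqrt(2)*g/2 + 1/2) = sqrt(2)*g^4/2 - 5*g^3/2 - sqrt(2)*g^3 - 9*sqrt(2)*g^2 + 5*g^2 + 3*sqrt(2)*g + 75*g/2 + 45*sqrt(2)/2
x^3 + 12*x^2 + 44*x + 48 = (x + 2)*(x + 4)*(x + 6)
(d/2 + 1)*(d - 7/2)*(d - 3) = d^3/2 - 9*d^2/4 - 5*d/4 + 21/2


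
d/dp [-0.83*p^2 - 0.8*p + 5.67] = -1.66*p - 0.8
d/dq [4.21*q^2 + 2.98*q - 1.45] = 8.42*q + 2.98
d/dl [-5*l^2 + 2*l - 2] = 2 - 10*l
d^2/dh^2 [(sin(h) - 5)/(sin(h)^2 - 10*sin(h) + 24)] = (-sin(h)^5 + 10*sin(h)^4 - 4*sin(h)^3 - 250*sin(h)^2 + 780*sin(h) - 280)/(sin(h)^2 - 10*sin(h) + 24)^3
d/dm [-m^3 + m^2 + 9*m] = -3*m^2 + 2*m + 9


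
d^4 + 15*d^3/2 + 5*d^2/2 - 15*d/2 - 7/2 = (d - 1)*(d + 1/2)*(d + 1)*(d + 7)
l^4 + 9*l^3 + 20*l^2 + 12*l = l*(l + 1)*(l + 2)*(l + 6)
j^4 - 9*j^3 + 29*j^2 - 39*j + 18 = (j - 3)^2*(j - 2)*(j - 1)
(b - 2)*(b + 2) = b^2 - 4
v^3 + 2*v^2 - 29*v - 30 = (v - 5)*(v + 1)*(v + 6)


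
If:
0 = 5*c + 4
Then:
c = -4/5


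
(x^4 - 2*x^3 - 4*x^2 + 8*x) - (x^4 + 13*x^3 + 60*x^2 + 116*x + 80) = -15*x^3 - 64*x^2 - 108*x - 80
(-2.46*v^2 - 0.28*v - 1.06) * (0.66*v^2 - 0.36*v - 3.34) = -1.6236*v^4 + 0.7008*v^3 + 7.6176*v^2 + 1.3168*v + 3.5404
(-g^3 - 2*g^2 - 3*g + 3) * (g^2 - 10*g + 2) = -g^5 + 8*g^4 + 15*g^3 + 29*g^2 - 36*g + 6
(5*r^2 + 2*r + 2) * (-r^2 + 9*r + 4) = -5*r^4 + 43*r^3 + 36*r^2 + 26*r + 8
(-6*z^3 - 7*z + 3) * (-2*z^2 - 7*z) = 12*z^5 + 42*z^4 + 14*z^3 + 43*z^2 - 21*z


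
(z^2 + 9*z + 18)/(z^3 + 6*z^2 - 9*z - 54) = 1/(z - 3)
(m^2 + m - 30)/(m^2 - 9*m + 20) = (m + 6)/(m - 4)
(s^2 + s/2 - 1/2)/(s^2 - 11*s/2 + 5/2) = (s + 1)/(s - 5)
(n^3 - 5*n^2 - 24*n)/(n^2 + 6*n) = (n^2 - 5*n - 24)/(n + 6)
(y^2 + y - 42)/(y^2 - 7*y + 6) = (y + 7)/(y - 1)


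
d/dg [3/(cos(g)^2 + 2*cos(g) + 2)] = 6*(cos(g) + 1)*sin(g)/(cos(g)^2 + 2*cos(g) + 2)^2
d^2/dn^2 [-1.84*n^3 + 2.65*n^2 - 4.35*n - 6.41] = 5.3 - 11.04*n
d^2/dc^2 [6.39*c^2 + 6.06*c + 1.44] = 12.7800000000000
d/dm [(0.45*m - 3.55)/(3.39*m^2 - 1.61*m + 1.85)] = (-1.5255*m^2 + 24.069*m - 4.883)/(11.4921*m^4 - 10.9158*m^3 + 15.1351*m^2 - 5.957*m + 3.4225)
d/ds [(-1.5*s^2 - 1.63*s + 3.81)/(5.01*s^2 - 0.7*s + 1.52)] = (9.2163*s^2 - 42.7362*s + 0.1894)/(25.1001*s^4 - 7.014*s^3 + 15.7204*s^2 - 2.128*s + 2.3104)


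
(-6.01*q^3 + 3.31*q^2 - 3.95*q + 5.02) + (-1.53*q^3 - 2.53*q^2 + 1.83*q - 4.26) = -7.54*q^3 + 0.78*q^2 - 2.12*q + 0.76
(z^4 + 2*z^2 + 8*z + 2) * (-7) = -7*z^4 - 14*z^2 - 56*z - 14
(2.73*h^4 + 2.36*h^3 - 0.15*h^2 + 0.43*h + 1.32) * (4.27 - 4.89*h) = -13.3497*h^5 + 0.1167*h^4 + 10.8107*h^3 - 2.7432*h^2 - 4.6187*h + 5.6364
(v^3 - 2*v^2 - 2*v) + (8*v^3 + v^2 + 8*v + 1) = 9*v^3 - v^2 + 6*v + 1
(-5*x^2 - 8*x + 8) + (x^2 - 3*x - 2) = -4*x^2 - 11*x + 6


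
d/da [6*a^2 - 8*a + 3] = 12*a - 8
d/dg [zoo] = 0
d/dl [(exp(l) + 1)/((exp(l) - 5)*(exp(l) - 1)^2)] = 2*(-exp(2*l) + exp(l) + 8)*exp(l)/(exp(5*l) - 13*exp(4*l) + 58*exp(3*l) - 106*exp(2*l) + 85*exp(l) - 25)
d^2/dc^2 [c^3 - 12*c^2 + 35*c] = 6*c - 24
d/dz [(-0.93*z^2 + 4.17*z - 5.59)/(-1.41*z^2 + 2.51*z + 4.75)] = (3.5454*z^2 - 24.5988*z + 33.8384)/(1.9881*z^4 - 7.0782*z^3 - 7.0949*z^2 + 23.845*z + 22.5625)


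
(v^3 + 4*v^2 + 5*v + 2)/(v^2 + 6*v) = (v^3 + 4*v^2 + 5*v + 2)/(v*(v + 6))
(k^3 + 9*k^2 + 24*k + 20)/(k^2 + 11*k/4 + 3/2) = 4*(k^2 + 7*k + 10)/(4*k + 3)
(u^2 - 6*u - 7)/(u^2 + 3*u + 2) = (u - 7)/(u + 2)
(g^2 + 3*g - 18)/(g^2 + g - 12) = (g + 6)/(g + 4)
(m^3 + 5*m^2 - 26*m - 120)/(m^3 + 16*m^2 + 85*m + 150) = (m^2 - m - 20)/(m^2 + 10*m + 25)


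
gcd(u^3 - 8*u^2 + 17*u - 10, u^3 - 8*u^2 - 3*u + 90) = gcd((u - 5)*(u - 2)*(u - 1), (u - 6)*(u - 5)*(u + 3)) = u - 5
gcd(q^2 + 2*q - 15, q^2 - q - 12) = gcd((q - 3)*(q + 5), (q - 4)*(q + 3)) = 1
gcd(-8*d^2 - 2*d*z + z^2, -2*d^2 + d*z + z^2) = 2*d + z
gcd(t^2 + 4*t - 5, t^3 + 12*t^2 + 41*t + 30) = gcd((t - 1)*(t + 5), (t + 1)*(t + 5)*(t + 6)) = t + 5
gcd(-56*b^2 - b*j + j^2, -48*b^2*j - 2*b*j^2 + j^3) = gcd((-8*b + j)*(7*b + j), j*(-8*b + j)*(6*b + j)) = 8*b - j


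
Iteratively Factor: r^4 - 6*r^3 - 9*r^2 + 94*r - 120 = (r - 2)*(r^3 - 4*r^2 - 17*r + 60) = (r - 3)*(r - 2)*(r^2 - r - 20) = (r - 3)*(r - 2)*(r + 4)*(r - 5)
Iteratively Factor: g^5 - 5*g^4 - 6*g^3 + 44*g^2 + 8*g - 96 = (g - 3)*(g^4 - 2*g^3 - 12*g^2 + 8*g + 32) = (g - 3)*(g + 2)*(g^3 - 4*g^2 - 4*g + 16) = (g - 3)*(g + 2)^2*(g^2 - 6*g + 8) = (g - 4)*(g - 3)*(g + 2)^2*(g - 2)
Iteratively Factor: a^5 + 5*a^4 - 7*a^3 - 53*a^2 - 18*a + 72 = (a - 1)*(a^4 + 6*a^3 - a^2 - 54*a - 72) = (a - 1)*(a + 2)*(a^3 + 4*a^2 - 9*a - 36) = (a - 3)*(a - 1)*(a + 2)*(a^2 + 7*a + 12) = (a - 3)*(a - 1)*(a + 2)*(a + 4)*(a + 3)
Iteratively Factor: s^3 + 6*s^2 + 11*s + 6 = (s + 3)*(s^2 + 3*s + 2) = (s + 1)*(s + 3)*(s + 2)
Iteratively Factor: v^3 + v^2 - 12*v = (v + 4)*(v^2 - 3*v) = v*(v + 4)*(v - 3)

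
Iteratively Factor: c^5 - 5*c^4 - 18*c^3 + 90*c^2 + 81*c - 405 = (c - 3)*(c^4 - 2*c^3 - 24*c^2 + 18*c + 135) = (c - 5)*(c - 3)*(c^3 + 3*c^2 - 9*c - 27) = (c - 5)*(c - 3)*(c + 3)*(c^2 - 9) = (c - 5)*(c - 3)*(c + 3)^2*(c - 3)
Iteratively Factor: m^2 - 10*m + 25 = (m - 5)*(m - 5)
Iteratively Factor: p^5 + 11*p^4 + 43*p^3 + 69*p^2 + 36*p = (p + 3)*(p^4 + 8*p^3 + 19*p^2 + 12*p) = (p + 3)*(p + 4)*(p^3 + 4*p^2 + 3*p) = (p + 1)*(p + 3)*(p + 4)*(p^2 + 3*p) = p*(p + 1)*(p + 3)*(p + 4)*(p + 3)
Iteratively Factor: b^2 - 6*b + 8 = (b - 2)*(b - 4)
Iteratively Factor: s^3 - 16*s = (s)*(s^2 - 16) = s*(s - 4)*(s + 4)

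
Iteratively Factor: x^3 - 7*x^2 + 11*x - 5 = (x - 1)*(x^2 - 6*x + 5) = (x - 1)^2*(x - 5)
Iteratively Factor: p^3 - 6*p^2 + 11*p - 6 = (p - 2)*(p^2 - 4*p + 3) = (p - 3)*(p - 2)*(p - 1)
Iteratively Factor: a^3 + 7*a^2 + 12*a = (a)*(a^2 + 7*a + 12) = a*(a + 4)*(a + 3)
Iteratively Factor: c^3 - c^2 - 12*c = (c + 3)*(c^2 - 4*c) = c*(c + 3)*(c - 4)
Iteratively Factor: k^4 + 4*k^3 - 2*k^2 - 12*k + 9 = (k + 3)*(k^3 + k^2 - 5*k + 3) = (k + 3)^2*(k^2 - 2*k + 1) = (k - 1)*(k + 3)^2*(k - 1)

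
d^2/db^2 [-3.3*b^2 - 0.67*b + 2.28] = -6.60000000000000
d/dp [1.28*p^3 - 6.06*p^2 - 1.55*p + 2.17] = 3.84*p^2 - 12.12*p - 1.55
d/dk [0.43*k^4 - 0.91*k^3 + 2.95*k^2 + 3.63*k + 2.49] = 1.72*k^3 - 2.73*k^2 + 5.9*k + 3.63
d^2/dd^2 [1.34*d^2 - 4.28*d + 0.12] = 2.68000000000000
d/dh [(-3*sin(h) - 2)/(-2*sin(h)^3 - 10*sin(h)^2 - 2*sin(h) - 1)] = (-49*sin(h) + 3*sin(3*h) + 21*cos(2*h) - 22)*cos(h)/(2*sin(h)^3 + 10*sin(h)^2 + 2*sin(h) + 1)^2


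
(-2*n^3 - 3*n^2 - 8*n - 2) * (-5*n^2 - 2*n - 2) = 10*n^5 + 19*n^4 + 50*n^3 + 32*n^2 + 20*n + 4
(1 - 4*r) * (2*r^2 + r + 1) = -8*r^3 - 2*r^2 - 3*r + 1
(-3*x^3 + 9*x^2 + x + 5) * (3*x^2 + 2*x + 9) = -9*x^5 + 21*x^4 - 6*x^3 + 98*x^2 + 19*x + 45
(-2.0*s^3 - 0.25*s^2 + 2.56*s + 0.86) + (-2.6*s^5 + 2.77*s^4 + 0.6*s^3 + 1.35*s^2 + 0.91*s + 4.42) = -2.6*s^5 + 2.77*s^4 - 1.4*s^3 + 1.1*s^2 + 3.47*s + 5.28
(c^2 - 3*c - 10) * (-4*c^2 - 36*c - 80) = -4*c^4 - 24*c^3 + 68*c^2 + 600*c + 800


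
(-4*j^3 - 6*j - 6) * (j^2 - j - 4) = -4*j^5 + 4*j^4 + 10*j^3 + 30*j + 24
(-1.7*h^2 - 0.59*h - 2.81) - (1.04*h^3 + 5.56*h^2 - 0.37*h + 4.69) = -1.04*h^3 - 7.26*h^2 - 0.22*h - 7.5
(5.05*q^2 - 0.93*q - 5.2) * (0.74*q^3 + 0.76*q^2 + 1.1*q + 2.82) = 3.737*q^5 + 3.1498*q^4 + 1.0002*q^3 + 9.266*q^2 - 8.3426*q - 14.664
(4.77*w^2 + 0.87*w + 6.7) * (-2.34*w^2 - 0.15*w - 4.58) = -11.1618*w^4 - 2.7513*w^3 - 37.6551*w^2 - 4.9896*w - 30.686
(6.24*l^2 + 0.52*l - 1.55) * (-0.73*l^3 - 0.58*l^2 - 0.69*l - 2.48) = -4.5552*l^5 - 3.9988*l^4 - 3.4757*l^3 - 14.935*l^2 - 0.2201*l + 3.844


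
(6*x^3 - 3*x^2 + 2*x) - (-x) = 6*x^3 - 3*x^2 + 3*x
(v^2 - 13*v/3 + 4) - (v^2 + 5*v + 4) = -28*v/3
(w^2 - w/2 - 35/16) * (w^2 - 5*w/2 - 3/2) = w^4 - 3*w^3 - 39*w^2/16 + 199*w/32 + 105/32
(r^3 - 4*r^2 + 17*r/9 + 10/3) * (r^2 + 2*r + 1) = r^5 - 2*r^4 - 46*r^3/9 + 28*r^2/9 + 77*r/9 + 10/3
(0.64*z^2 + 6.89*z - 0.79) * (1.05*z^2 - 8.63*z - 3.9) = 0.672*z^4 + 1.7113*z^3 - 62.7862*z^2 - 20.0533*z + 3.081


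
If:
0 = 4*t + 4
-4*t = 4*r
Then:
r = 1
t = -1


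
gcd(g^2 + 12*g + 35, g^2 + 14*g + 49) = g + 7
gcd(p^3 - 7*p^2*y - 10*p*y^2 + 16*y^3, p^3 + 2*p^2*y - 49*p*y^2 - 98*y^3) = p + 2*y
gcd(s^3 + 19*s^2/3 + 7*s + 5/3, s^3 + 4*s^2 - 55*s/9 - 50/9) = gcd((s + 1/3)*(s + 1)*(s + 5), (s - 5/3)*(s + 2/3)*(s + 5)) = s + 5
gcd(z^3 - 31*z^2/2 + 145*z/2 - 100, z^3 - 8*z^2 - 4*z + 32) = z - 8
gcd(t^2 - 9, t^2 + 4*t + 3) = t + 3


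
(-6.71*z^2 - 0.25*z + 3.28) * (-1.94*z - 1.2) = 13.0174*z^3 + 8.537*z^2 - 6.0632*z - 3.936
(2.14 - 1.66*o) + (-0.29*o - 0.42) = 1.72 - 1.95*o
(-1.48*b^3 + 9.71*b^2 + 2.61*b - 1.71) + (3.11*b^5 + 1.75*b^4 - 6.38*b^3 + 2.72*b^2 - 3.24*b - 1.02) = 3.11*b^5 + 1.75*b^4 - 7.86*b^3 + 12.43*b^2 - 0.63*b - 2.73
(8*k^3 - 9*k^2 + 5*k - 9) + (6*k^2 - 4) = 8*k^3 - 3*k^2 + 5*k - 13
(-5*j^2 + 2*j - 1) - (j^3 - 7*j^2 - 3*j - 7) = -j^3 + 2*j^2 + 5*j + 6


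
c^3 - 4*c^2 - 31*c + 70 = (c - 7)*(c - 2)*(c + 5)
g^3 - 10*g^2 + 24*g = g*(g - 6)*(g - 4)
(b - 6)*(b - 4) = b^2 - 10*b + 24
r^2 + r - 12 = (r - 3)*(r + 4)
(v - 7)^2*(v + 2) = v^3 - 12*v^2 + 21*v + 98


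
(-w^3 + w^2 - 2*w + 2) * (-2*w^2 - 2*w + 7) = 2*w^5 - 5*w^3 + 7*w^2 - 18*w + 14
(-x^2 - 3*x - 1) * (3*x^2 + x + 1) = -3*x^4 - 10*x^3 - 7*x^2 - 4*x - 1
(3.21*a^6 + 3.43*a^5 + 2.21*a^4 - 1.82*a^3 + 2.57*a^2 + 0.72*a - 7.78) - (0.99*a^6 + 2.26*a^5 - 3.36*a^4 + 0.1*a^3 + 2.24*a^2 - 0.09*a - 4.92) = 2.22*a^6 + 1.17*a^5 + 5.57*a^4 - 1.92*a^3 + 0.33*a^2 + 0.81*a - 2.86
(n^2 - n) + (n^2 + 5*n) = 2*n^2 + 4*n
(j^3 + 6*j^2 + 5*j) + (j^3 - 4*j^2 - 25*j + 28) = 2*j^3 + 2*j^2 - 20*j + 28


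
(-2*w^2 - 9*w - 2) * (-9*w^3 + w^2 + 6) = 18*w^5 + 79*w^4 + 9*w^3 - 14*w^2 - 54*w - 12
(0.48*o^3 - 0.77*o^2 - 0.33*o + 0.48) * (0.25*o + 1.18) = 0.12*o^4 + 0.3739*o^3 - 0.9911*o^2 - 0.2694*o + 0.5664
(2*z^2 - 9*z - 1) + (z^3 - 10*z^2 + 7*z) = z^3 - 8*z^2 - 2*z - 1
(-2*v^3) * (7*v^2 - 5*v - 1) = -14*v^5 + 10*v^4 + 2*v^3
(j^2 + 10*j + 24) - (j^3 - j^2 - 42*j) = -j^3 + 2*j^2 + 52*j + 24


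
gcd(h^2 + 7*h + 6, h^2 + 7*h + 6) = h^2 + 7*h + 6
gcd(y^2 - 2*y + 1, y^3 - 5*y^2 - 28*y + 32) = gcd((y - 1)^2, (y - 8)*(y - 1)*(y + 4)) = y - 1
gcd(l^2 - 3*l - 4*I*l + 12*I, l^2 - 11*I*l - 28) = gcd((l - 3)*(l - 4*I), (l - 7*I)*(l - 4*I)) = l - 4*I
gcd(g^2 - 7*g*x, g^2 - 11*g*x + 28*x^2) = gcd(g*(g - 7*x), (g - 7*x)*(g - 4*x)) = -g + 7*x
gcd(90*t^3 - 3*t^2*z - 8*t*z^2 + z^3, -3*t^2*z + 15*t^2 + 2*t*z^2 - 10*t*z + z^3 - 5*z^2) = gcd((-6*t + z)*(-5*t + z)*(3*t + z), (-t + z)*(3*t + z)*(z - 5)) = 3*t + z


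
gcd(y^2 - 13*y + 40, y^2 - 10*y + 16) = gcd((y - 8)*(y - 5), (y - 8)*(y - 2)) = y - 8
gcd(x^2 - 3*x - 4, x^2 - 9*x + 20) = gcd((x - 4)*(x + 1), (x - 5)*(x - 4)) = x - 4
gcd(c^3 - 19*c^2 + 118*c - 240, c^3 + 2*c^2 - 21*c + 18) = 1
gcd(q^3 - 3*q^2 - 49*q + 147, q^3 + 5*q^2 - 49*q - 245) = q^2 - 49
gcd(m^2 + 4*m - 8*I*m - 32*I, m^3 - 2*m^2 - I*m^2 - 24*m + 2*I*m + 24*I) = m + 4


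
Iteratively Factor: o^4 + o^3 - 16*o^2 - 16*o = (o + 4)*(o^3 - 3*o^2 - 4*o) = (o - 4)*(o + 4)*(o^2 + o) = o*(o - 4)*(o + 4)*(o + 1)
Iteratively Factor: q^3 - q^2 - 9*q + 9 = (q - 1)*(q^2 - 9) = (q - 1)*(q + 3)*(q - 3)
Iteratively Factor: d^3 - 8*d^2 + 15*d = (d - 3)*(d^2 - 5*d) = d*(d - 3)*(d - 5)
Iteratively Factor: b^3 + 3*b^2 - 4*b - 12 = (b + 3)*(b^2 - 4) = (b + 2)*(b + 3)*(b - 2)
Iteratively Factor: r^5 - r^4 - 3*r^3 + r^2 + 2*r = (r + 1)*(r^4 - 2*r^3 - r^2 + 2*r) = r*(r + 1)*(r^3 - 2*r^2 - r + 2) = r*(r - 2)*(r + 1)*(r^2 - 1) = r*(r - 2)*(r - 1)*(r + 1)*(r + 1)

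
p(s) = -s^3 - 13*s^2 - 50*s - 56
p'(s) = -3*s^2 - 26*s - 50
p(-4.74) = -4.58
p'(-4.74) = 5.84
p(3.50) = -433.12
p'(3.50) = -177.75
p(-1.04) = -16.94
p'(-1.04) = -26.20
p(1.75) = -188.67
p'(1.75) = -104.69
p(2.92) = -337.74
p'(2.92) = -151.50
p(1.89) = -203.69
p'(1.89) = -109.86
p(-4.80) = -4.93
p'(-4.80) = 5.68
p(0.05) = -58.53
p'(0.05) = -51.31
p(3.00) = -350.00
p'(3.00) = -155.00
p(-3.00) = 4.00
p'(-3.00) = 1.00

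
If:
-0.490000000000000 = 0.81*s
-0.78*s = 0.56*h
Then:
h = 0.84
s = -0.60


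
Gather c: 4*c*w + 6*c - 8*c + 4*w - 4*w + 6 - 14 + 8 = c*(4*w - 2)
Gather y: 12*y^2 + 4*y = 12*y^2 + 4*y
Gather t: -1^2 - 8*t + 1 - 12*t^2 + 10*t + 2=-12*t^2 + 2*t + 2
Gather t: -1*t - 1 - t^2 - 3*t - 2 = -t^2 - 4*t - 3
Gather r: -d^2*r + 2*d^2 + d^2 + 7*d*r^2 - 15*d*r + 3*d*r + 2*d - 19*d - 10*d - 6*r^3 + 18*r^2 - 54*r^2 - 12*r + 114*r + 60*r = 3*d^2 - 27*d - 6*r^3 + r^2*(7*d - 36) + r*(-d^2 - 12*d + 162)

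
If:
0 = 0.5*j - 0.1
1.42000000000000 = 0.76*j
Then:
No Solution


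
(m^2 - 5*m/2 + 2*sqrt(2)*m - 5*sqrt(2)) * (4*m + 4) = 4*m^3 - 6*m^2 + 8*sqrt(2)*m^2 - 12*sqrt(2)*m - 10*m - 20*sqrt(2)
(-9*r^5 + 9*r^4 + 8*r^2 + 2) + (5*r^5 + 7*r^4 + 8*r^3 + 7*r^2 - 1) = -4*r^5 + 16*r^4 + 8*r^3 + 15*r^2 + 1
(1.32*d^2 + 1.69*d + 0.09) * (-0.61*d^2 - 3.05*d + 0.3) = -0.8052*d^4 - 5.0569*d^3 - 4.8134*d^2 + 0.2325*d + 0.027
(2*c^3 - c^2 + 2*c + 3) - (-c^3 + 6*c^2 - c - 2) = 3*c^3 - 7*c^2 + 3*c + 5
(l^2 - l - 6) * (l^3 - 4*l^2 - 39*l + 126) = l^5 - 5*l^4 - 41*l^3 + 189*l^2 + 108*l - 756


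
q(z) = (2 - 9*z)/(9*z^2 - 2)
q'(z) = -18*z*(2 - 9*z)/(9*z^2 - 2)^2 - 9/(9*z^2 - 2)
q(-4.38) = 0.24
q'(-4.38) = 0.06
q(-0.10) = -1.52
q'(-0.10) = 6.14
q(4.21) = -0.23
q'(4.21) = 0.05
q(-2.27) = 0.51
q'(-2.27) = 0.26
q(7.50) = -0.13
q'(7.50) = 0.02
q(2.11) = -0.45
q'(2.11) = 0.21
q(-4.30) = 0.25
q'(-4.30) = 0.06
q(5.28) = -0.18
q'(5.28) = 0.03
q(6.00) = -0.16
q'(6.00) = 0.03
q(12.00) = -0.08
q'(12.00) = 0.01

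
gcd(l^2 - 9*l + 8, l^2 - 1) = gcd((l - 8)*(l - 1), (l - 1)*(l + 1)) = l - 1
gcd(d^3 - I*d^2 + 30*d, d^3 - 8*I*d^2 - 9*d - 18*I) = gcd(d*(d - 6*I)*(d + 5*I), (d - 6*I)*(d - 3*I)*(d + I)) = d - 6*I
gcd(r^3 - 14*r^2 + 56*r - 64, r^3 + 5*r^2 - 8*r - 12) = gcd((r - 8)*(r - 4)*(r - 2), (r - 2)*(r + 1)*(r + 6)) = r - 2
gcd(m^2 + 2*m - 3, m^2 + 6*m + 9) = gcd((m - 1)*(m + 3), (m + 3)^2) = m + 3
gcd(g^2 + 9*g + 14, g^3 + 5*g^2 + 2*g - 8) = g + 2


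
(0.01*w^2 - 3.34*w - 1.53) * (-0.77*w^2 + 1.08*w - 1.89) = -0.0077*w^4 + 2.5826*w^3 - 2.448*w^2 + 4.6602*w + 2.8917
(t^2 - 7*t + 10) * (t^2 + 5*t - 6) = t^4 - 2*t^3 - 31*t^2 + 92*t - 60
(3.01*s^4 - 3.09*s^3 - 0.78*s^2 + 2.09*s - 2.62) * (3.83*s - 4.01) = 11.5283*s^5 - 23.9048*s^4 + 9.4035*s^3 + 11.1325*s^2 - 18.4155*s + 10.5062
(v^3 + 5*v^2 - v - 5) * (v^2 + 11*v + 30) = v^5 + 16*v^4 + 84*v^3 + 134*v^2 - 85*v - 150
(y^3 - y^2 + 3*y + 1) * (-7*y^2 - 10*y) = -7*y^5 - 3*y^4 - 11*y^3 - 37*y^2 - 10*y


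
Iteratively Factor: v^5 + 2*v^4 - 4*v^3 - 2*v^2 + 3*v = (v + 1)*(v^4 + v^3 - 5*v^2 + 3*v) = v*(v + 1)*(v^3 + v^2 - 5*v + 3) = v*(v + 1)*(v + 3)*(v^2 - 2*v + 1) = v*(v - 1)*(v + 1)*(v + 3)*(v - 1)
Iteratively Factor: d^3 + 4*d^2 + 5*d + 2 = (d + 1)*(d^2 + 3*d + 2) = (d + 1)*(d + 2)*(d + 1)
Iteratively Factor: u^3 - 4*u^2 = (u - 4)*(u^2) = u*(u - 4)*(u)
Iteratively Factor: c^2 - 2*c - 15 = (c - 5)*(c + 3)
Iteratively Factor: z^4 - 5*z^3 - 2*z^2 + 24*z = (z)*(z^3 - 5*z^2 - 2*z + 24) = z*(z - 4)*(z^2 - z - 6) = z*(z - 4)*(z - 3)*(z + 2)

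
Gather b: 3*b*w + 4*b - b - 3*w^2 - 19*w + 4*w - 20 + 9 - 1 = b*(3*w + 3) - 3*w^2 - 15*w - 12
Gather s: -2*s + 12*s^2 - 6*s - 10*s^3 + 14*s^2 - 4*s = -10*s^3 + 26*s^2 - 12*s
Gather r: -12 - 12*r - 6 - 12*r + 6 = -24*r - 12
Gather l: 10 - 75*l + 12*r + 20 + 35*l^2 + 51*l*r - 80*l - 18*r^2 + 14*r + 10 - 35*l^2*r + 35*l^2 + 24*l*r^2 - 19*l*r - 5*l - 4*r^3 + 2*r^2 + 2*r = l^2*(70 - 35*r) + l*(24*r^2 + 32*r - 160) - 4*r^3 - 16*r^2 + 28*r + 40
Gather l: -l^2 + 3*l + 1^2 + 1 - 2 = -l^2 + 3*l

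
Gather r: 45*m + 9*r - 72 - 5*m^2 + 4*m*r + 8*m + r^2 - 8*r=-5*m^2 + 53*m + r^2 + r*(4*m + 1) - 72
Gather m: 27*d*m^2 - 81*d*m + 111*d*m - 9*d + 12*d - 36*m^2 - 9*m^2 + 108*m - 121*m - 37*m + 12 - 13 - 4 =3*d + m^2*(27*d - 45) + m*(30*d - 50) - 5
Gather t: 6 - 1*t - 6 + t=0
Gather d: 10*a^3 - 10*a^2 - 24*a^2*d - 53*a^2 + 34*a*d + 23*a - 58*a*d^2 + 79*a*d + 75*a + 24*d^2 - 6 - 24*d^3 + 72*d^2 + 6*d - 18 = 10*a^3 - 63*a^2 + 98*a - 24*d^3 + d^2*(96 - 58*a) + d*(-24*a^2 + 113*a + 6) - 24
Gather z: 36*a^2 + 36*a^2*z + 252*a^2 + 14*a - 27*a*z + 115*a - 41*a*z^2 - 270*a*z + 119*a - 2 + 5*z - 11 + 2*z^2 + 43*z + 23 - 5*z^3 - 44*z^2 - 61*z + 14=288*a^2 + 248*a - 5*z^3 + z^2*(-41*a - 42) + z*(36*a^2 - 297*a - 13) + 24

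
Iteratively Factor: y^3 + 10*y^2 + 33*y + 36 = (y + 3)*(y^2 + 7*y + 12) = (y + 3)^2*(y + 4)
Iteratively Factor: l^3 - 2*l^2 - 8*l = (l)*(l^2 - 2*l - 8) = l*(l - 4)*(l + 2)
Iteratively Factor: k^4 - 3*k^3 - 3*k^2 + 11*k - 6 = (k - 3)*(k^3 - 3*k + 2) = (k - 3)*(k - 1)*(k^2 + k - 2) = (k - 3)*(k - 1)*(k + 2)*(k - 1)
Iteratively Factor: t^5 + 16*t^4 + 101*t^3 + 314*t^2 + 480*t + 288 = (t + 3)*(t^4 + 13*t^3 + 62*t^2 + 128*t + 96) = (t + 2)*(t + 3)*(t^3 + 11*t^2 + 40*t + 48) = (t + 2)*(t + 3)*(t + 4)*(t^2 + 7*t + 12) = (t + 2)*(t + 3)^2*(t + 4)*(t + 4)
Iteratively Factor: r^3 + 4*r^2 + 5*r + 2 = (r + 2)*(r^2 + 2*r + 1) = (r + 1)*(r + 2)*(r + 1)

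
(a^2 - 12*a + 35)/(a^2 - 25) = (a - 7)/(a + 5)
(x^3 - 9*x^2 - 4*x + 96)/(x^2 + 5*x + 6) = (x^2 - 12*x + 32)/(x + 2)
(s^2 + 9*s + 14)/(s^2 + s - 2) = (s + 7)/(s - 1)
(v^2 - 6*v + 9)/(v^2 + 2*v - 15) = (v - 3)/(v + 5)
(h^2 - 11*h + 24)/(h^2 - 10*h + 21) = (h - 8)/(h - 7)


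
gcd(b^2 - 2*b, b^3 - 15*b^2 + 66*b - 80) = b - 2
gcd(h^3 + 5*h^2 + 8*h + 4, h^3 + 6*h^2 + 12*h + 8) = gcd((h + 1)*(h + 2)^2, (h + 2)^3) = h^2 + 4*h + 4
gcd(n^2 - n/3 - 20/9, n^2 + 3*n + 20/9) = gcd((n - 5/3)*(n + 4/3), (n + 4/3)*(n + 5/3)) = n + 4/3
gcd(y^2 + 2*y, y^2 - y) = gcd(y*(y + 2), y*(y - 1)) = y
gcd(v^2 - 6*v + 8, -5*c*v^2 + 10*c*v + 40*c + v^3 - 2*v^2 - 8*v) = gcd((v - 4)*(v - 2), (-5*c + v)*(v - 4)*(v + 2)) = v - 4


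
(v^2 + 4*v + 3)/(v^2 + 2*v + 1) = (v + 3)/(v + 1)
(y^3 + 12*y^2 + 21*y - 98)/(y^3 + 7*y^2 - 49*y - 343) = (y - 2)/(y - 7)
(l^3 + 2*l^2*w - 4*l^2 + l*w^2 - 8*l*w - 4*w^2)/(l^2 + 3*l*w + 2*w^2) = (l^2 + l*w - 4*l - 4*w)/(l + 2*w)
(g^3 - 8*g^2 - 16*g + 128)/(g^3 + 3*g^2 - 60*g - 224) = (g - 4)/(g + 7)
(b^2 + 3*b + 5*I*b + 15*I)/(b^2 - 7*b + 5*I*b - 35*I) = (b + 3)/(b - 7)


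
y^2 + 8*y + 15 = (y + 3)*(y + 5)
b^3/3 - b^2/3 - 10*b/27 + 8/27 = (b/3 + 1/3)*(b - 4/3)*(b - 2/3)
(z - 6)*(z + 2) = z^2 - 4*z - 12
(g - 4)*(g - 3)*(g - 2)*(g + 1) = g^4 - 8*g^3 + 17*g^2 + 2*g - 24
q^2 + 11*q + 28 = (q + 4)*(q + 7)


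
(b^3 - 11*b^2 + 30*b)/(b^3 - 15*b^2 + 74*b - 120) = b/(b - 4)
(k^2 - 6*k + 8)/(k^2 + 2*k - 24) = (k - 2)/(k + 6)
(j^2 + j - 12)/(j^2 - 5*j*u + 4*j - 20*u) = (3 - j)/(-j + 5*u)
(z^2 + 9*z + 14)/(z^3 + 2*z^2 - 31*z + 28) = (z + 2)/(z^2 - 5*z + 4)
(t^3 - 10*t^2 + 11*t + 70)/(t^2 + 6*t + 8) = (t^2 - 12*t + 35)/(t + 4)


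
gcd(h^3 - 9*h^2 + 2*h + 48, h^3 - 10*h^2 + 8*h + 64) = h^2 - 6*h - 16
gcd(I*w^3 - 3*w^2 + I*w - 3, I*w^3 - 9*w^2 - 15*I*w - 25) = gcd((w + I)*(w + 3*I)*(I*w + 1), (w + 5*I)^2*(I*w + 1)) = w - I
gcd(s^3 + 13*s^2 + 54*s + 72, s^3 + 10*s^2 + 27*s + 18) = s^2 + 9*s + 18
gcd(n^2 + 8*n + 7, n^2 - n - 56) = n + 7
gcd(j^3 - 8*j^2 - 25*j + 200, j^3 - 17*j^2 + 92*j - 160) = j^2 - 13*j + 40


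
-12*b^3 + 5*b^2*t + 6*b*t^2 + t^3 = (-b + t)*(3*b + t)*(4*b + t)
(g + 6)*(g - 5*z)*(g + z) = g^3 - 4*g^2*z + 6*g^2 - 5*g*z^2 - 24*g*z - 30*z^2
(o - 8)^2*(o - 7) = o^3 - 23*o^2 + 176*o - 448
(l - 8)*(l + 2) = l^2 - 6*l - 16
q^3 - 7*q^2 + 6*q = q*(q - 6)*(q - 1)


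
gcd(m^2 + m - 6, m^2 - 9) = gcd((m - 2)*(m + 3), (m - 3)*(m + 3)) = m + 3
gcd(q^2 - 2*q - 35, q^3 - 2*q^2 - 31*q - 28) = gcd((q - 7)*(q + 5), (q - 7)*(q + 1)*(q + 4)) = q - 7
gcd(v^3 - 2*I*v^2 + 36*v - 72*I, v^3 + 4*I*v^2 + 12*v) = v^2 + 4*I*v + 12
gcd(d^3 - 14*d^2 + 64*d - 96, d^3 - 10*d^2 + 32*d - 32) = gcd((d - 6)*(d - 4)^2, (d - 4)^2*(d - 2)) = d^2 - 8*d + 16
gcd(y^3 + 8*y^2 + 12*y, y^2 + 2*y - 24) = y + 6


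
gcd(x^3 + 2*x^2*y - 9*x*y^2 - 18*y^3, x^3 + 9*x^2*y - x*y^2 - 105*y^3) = x - 3*y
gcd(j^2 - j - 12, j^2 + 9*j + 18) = j + 3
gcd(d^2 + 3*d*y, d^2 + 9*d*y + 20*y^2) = 1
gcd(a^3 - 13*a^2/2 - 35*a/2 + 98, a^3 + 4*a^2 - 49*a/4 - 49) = a^2 + a/2 - 14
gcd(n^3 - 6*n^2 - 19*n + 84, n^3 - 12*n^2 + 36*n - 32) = 1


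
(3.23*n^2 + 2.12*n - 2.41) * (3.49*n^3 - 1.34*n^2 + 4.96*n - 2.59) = 11.2727*n^5 + 3.0706*n^4 + 4.7691*n^3 + 5.3789*n^2 - 17.4444*n + 6.2419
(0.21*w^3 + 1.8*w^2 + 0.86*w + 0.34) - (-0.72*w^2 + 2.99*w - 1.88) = 0.21*w^3 + 2.52*w^2 - 2.13*w + 2.22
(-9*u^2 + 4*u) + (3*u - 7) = -9*u^2 + 7*u - 7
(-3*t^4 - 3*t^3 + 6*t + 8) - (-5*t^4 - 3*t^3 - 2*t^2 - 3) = 2*t^4 + 2*t^2 + 6*t + 11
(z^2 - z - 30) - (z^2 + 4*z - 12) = -5*z - 18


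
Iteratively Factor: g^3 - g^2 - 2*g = (g - 2)*(g^2 + g) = g*(g - 2)*(g + 1)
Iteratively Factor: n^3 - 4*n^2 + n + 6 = (n - 2)*(n^2 - 2*n - 3) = (n - 2)*(n + 1)*(n - 3)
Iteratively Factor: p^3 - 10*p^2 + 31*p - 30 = (p - 3)*(p^2 - 7*p + 10) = (p - 3)*(p - 2)*(p - 5)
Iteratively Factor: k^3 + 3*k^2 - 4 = (k + 2)*(k^2 + k - 2) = (k + 2)^2*(k - 1)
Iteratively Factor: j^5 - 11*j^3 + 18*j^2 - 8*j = (j - 2)*(j^4 + 2*j^3 - 7*j^2 + 4*j) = (j - 2)*(j - 1)*(j^3 + 3*j^2 - 4*j) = (j - 2)*(j - 1)^2*(j^2 + 4*j) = (j - 2)*(j - 1)^2*(j + 4)*(j)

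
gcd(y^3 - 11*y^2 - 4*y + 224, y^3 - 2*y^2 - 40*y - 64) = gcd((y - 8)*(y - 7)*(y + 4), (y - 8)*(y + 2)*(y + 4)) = y^2 - 4*y - 32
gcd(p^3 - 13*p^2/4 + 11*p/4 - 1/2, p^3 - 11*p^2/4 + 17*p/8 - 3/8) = p^2 - 5*p/4 + 1/4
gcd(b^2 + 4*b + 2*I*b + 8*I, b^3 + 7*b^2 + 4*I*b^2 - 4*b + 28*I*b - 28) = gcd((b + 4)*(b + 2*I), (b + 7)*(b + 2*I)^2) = b + 2*I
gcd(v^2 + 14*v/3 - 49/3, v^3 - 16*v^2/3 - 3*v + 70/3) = v - 7/3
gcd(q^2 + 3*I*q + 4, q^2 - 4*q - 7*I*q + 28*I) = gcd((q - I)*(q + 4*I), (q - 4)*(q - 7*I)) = 1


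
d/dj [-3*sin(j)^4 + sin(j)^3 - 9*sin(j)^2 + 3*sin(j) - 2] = 3*(-4*sin(j)^3 + sin(j)^2 - 6*sin(j) + 1)*cos(j)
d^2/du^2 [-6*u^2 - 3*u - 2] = -12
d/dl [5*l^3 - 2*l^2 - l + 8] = 15*l^2 - 4*l - 1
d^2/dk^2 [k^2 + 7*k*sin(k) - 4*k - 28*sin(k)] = -7*k*sin(k) + 28*sin(k) + 14*cos(k) + 2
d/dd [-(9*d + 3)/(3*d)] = d^(-2)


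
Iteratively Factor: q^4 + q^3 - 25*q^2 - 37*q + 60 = (q + 4)*(q^3 - 3*q^2 - 13*q + 15) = (q - 5)*(q + 4)*(q^2 + 2*q - 3) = (q - 5)*(q + 3)*(q + 4)*(q - 1)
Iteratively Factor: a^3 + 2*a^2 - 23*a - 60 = (a + 4)*(a^2 - 2*a - 15) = (a - 5)*(a + 4)*(a + 3)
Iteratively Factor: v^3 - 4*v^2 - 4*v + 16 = (v + 2)*(v^2 - 6*v + 8) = (v - 4)*(v + 2)*(v - 2)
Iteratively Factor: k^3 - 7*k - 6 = (k + 2)*(k^2 - 2*k - 3) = (k - 3)*(k + 2)*(k + 1)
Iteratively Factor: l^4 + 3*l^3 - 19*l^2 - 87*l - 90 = (l - 5)*(l^3 + 8*l^2 + 21*l + 18) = (l - 5)*(l + 3)*(l^2 + 5*l + 6) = (l - 5)*(l + 3)^2*(l + 2)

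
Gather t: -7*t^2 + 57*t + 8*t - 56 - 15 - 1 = -7*t^2 + 65*t - 72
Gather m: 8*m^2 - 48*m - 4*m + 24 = 8*m^2 - 52*m + 24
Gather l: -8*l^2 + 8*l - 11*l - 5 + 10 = -8*l^2 - 3*l + 5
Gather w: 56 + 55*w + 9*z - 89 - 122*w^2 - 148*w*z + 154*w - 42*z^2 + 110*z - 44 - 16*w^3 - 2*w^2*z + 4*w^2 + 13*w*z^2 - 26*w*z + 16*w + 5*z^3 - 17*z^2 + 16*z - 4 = -16*w^3 + w^2*(-2*z - 118) + w*(13*z^2 - 174*z + 225) + 5*z^3 - 59*z^2 + 135*z - 81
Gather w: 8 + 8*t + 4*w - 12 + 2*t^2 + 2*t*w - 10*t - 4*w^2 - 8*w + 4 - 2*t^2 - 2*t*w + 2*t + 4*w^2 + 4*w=0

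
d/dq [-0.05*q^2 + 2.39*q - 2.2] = 2.39 - 0.1*q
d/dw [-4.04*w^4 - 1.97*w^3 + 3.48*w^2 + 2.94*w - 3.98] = -16.16*w^3 - 5.91*w^2 + 6.96*w + 2.94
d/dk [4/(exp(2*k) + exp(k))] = 4*(-2*exp(k) - 1)*exp(-k)/(exp(k) + 1)^2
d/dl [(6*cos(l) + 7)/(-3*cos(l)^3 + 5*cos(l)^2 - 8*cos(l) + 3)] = 16*(-36*cos(l)^3 - 33*cos(l)^2 + 70*cos(l) - 74)*sin(l)/(-41*cos(l) + 10*cos(2*l) - 3*cos(3*l) + 22)^2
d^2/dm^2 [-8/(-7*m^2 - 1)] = 112*(21*m^2 - 1)/(7*m^2 + 1)^3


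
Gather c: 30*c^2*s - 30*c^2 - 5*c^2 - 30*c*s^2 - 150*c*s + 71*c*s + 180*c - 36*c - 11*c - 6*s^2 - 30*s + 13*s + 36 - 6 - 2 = c^2*(30*s - 35) + c*(-30*s^2 - 79*s + 133) - 6*s^2 - 17*s + 28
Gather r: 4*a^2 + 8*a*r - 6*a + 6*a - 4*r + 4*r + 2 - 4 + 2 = 4*a^2 + 8*a*r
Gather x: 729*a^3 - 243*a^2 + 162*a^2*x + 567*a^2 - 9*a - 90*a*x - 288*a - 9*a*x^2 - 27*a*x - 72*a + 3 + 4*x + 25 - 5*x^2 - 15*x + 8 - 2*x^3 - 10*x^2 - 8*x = 729*a^3 + 324*a^2 - 369*a - 2*x^3 + x^2*(-9*a - 15) + x*(162*a^2 - 117*a - 19) + 36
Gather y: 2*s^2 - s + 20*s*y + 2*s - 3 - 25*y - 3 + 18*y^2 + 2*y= 2*s^2 + s + 18*y^2 + y*(20*s - 23) - 6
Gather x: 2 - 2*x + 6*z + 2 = -2*x + 6*z + 4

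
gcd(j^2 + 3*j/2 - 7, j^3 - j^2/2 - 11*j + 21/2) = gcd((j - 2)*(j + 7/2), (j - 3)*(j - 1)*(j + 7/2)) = j + 7/2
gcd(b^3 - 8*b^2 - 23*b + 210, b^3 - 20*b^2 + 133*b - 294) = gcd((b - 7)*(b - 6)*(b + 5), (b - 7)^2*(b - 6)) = b^2 - 13*b + 42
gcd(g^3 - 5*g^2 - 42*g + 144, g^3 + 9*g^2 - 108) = g^2 + 3*g - 18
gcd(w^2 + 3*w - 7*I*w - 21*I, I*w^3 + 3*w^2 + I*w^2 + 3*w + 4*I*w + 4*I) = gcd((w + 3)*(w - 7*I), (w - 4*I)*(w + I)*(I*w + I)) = 1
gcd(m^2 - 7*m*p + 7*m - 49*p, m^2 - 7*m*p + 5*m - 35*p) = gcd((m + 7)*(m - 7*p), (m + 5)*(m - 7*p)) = -m + 7*p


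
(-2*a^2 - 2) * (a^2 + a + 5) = -2*a^4 - 2*a^3 - 12*a^2 - 2*a - 10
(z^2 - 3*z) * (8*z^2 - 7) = 8*z^4 - 24*z^3 - 7*z^2 + 21*z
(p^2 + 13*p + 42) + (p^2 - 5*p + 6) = 2*p^2 + 8*p + 48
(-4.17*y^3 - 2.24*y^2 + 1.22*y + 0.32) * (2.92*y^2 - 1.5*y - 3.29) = -12.1764*y^5 - 0.285800000000001*y^4 + 20.6417*y^3 + 6.474*y^2 - 4.4938*y - 1.0528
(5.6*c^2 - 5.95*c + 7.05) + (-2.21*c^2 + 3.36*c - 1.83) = 3.39*c^2 - 2.59*c + 5.22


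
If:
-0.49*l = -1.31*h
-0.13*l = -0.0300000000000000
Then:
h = 0.09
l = 0.23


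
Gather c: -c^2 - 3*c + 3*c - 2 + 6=4 - c^2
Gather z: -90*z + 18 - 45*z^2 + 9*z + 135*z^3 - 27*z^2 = 135*z^3 - 72*z^2 - 81*z + 18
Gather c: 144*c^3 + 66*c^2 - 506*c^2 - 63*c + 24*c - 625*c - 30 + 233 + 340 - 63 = 144*c^3 - 440*c^2 - 664*c + 480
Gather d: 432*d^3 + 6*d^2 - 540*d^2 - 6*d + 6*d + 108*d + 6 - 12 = 432*d^3 - 534*d^2 + 108*d - 6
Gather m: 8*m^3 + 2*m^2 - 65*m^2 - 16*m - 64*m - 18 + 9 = 8*m^3 - 63*m^2 - 80*m - 9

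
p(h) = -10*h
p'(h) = -10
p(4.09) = -40.90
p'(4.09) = -10.00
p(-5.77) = 57.70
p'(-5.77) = -10.00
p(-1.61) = 16.10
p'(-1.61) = -10.00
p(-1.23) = 12.30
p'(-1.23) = -10.00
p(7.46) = -74.60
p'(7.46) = -10.00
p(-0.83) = 8.30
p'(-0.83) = -10.00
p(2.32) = -23.20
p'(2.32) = -10.00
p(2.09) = -20.90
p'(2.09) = -10.00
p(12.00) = -120.00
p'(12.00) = -10.00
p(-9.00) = 90.00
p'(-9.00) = -10.00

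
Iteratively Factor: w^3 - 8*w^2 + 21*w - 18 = (w - 2)*(w^2 - 6*w + 9) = (w - 3)*(w - 2)*(w - 3)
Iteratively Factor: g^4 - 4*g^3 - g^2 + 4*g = (g - 1)*(g^3 - 3*g^2 - 4*g) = g*(g - 1)*(g^2 - 3*g - 4) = g*(g - 1)*(g + 1)*(g - 4)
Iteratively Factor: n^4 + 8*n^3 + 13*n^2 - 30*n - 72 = (n + 3)*(n^3 + 5*n^2 - 2*n - 24) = (n - 2)*(n + 3)*(n^2 + 7*n + 12) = (n - 2)*(n + 3)^2*(n + 4)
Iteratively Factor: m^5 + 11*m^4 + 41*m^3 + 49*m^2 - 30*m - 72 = (m + 3)*(m^4 + 8*m^3 + 17*m^2 - 2*m - 24) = (m + 3)^2*(m^3 + 5*m^2 + 2*m - 8) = (m - 1)*(m + 3)^2*(m^2 + 6*m + 8) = (m - 1)*(m + 3)^2*(m + 4)*(m + 2)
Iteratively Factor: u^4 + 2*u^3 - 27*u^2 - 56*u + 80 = (u - 1)*(u^3 + 3*u^2 - 24*u - 80) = (u - 1)*(u + 4)*(u^2 - u - 20) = (u - 5)*(u - 1)*(u + 4)*(u + 4)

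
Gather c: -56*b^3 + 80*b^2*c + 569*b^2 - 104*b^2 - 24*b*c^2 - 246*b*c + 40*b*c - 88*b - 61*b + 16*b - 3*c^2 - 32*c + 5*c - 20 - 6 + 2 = -56*b^3 + 465*b^2 - 133*b + c^2*(-24*b - 3) + c*(80*b^2 - 206*b - 27) - 24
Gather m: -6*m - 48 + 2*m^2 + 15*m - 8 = 2*m^2 + 9*m - 56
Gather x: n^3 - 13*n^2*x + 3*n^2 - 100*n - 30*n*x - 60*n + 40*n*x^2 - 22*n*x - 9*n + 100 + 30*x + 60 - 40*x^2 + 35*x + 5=n^3 + 3*n^2 - 169*n + x^2*(40*n - 40) + x*(-13*n^2 - 52*n + 65) + 165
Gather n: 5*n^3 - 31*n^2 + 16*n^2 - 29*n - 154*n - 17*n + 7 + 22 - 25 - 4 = 5*n^3 - 15*n^2 - 200*n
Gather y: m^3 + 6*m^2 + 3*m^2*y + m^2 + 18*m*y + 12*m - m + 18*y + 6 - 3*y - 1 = m^3 + 7*m^2 + 11*m + y*(3*m^2 + 18*m + 15) + 5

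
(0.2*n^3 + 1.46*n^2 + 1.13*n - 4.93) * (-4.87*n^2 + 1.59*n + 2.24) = -0.974*n^5 - 6.7922*n^4 - 2.7337*n^3 + 29.0762*n^2 - 5.3075*n - 11.0432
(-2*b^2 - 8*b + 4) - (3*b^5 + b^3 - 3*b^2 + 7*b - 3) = -3*b^5 - b^3 + b^2 - 15*b + 7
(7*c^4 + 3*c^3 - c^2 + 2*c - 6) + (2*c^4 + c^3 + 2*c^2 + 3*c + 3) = 9*c^4 + 4*c^3 + c^2 + 5*c - 3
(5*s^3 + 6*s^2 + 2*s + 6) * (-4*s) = -20*s^4 - 24*s^3 - 8*s^2 - 24*s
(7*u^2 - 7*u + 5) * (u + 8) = 7*u^3 + 49*u^2 - 51*u + 40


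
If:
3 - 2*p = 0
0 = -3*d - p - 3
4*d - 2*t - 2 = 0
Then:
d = -3/2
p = 3/2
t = -4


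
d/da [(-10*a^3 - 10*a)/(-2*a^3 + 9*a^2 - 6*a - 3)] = 10*(-9*a^4 + 8*a^3 + 18*a^2 + 3)/(4*a^6 - 36*a^5 + 105*a^4 - 96*a^3 - 18*a^2 + 36*a + 9)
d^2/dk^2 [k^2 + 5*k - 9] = 2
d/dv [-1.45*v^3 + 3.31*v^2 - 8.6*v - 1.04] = -4.35*v^2 + 6.62*v - 8.6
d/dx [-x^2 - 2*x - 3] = -2*x - 2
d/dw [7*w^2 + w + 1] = 14*w + 1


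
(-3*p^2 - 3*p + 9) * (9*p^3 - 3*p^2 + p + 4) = -27*p^5 - 18*p^4 + 87*p^3 - 42*p^2 - 3*p + 36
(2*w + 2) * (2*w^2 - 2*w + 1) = 4*w^3 - 2*w + 2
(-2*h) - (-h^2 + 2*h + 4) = h^2 - 4*h - 4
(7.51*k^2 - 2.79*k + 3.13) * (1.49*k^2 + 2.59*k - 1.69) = 11.1899*k^4 + 15.2938*k^3 - 15.2543*k^2 + 12.8218*k - 5.2897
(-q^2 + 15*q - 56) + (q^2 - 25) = 15*q - 81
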